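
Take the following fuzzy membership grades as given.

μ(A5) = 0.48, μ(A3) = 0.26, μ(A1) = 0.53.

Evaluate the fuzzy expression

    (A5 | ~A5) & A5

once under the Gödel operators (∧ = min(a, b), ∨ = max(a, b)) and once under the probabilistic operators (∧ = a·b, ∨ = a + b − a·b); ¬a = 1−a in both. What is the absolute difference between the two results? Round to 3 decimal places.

Under Gödel:
  ~A5 = 1 − 0.48 = 0.52
  A5 | ~A5 = max(a, b) on (0.48, 0.52) = 0.52
  (A5 | ~A5) & A5 = min(a, b) on (0.52, 0.48) = 0.48
  → value = 0.4800
Under probabilistic:
  ~A5 = 1 − 0.4800 = 0.5200
  A5 | ~A5 = a + b − a·b on (0.4800, 0.5200) = 0.7504
  (A5 | ~A5) & A5 = a·b on (0.7504, 0.4800) = 0.3602
  → value = 0.3602
|0.4800 − 0.3602| = 0.120

0.120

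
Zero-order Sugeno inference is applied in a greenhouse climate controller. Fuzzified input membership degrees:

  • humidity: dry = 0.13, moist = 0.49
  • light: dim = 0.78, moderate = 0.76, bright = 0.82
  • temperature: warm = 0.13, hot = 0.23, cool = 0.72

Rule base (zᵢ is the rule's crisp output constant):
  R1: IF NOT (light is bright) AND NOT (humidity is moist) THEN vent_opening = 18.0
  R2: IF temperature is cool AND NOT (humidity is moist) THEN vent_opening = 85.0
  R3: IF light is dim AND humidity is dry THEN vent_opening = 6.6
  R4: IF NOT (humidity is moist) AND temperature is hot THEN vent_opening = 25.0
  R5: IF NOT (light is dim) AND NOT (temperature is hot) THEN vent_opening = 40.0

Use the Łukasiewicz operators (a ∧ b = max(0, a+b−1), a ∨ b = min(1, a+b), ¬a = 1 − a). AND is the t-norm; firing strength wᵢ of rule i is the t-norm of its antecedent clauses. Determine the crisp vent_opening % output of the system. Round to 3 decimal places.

R1 (z=18.0): ¬bright=1−0.82=0.18, ¬moist=1−0.49=0.51; AND[max(0, a+b−1)] → w = 0.00
R2 (z=85.0): cool=0.72, ¬moist=1−0.49=0.51; AND[max(0, a+b−1)] → w = 0.23
R3 (z=6.6): dim=0.78, dry=0.13; AND[max(0, a+b−1)] → w = 0.00
R4 (z=25.0): ¬moist=1−0.49=0.51, hot=0.23; AND[max(0, a+b−1)] → w = 0.00
R5 (z=40.0): ¬dim=1−0.78=0.22, ¬hot=1−0.23=0.77; AND[max(0, a+b−1)] → w = 0.00
Weighted average = (0.00·18.0 + 0.23·85.0 + 0.00·6.6 + 0.00·25.0 + 0.00·40.0) / (0.00 + 0.23 + 0.00 + 0.00 + 0.00)
  = 19.5500 / 0.2300 = 85.000

85.000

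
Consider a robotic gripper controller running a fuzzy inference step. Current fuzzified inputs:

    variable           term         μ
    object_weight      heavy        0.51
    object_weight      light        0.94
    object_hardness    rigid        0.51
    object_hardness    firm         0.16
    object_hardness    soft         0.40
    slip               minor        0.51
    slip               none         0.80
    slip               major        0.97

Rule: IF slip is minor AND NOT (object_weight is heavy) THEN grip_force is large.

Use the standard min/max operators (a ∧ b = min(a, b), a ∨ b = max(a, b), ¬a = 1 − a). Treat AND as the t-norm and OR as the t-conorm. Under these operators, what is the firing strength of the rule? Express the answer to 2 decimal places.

0.49

firing strength: minor=0.51, ¬heavy=1−0.51=0.49; AND[min(a, b)] → w = 0.49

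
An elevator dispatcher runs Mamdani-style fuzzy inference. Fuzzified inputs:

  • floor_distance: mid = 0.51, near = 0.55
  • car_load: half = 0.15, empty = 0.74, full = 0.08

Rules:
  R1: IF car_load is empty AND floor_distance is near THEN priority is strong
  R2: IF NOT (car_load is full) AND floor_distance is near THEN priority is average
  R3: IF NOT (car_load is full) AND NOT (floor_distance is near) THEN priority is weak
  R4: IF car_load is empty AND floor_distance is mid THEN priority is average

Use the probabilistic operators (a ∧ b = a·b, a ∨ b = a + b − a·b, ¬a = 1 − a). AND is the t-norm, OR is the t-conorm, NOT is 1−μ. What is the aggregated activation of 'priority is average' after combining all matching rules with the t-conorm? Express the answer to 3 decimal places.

R1: empty=0.74, near=0.55; AND[a·b] → w = 0.4070
R2: ¬full=1−0.08=0.92, near=0.55; AND[a·b] → w = 0.5060
R3: ¬full=1−0.08=0.92, ¬near=1−0.55=0.45; AND[a·b] → w = 0.4140
R4: empty=0.74, mid=0.51; AND[a·b] → w = 0.3774
Rules with consequent 'average': {R2, R4} → strengths 0.5060, 0.3774
Aggregate via t-conorm [a + b − a·b]: 0.6924

0.692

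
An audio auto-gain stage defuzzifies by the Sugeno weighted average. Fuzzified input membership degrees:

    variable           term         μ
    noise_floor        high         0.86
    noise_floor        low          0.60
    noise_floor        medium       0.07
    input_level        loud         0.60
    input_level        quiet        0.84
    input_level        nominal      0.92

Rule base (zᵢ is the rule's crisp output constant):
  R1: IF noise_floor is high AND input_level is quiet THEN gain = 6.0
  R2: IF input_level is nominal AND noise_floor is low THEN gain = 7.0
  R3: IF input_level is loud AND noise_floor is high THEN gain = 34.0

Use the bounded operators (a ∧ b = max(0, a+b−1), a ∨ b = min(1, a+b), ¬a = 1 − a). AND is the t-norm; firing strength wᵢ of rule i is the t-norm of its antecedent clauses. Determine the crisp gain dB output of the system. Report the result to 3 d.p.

R1 (z=6.0): high=0.86, quiet=0.84; AND[max(0, a+b−1)] → w = 0.70
R2 (z=7.0): nominal=0.92, low=0.60; AND[max(0, a+b−1)] → w = 0.52
R3 (z=34.0): loud=0.60, high=0.86; AND[max(0, a+b−1)] → w = 0.46
Weighted average = (0.70·6.0 + 0.52·7.0 + 0.46·34.0) / (0.70 + 0.52 + 0.46)
  = 23.4800 / 1.6800 = 13.976

13.976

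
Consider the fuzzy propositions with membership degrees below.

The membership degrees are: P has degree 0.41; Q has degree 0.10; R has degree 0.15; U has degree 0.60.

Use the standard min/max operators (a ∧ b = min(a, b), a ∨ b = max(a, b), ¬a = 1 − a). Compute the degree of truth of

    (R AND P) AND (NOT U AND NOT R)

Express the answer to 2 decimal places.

R AND P = min(a, b) on (0.15, 0.41) = 0.15
NOT U = 1 − 0.60 = 0.40
NOT R = 1 − 0.15 = 0.85
NOT U AND NOT R = min(a, b) on (0.40, 0.85) = 0.40
(R AND P) AND (NOT U AND NOT R) = min(a, b) on (0.15, 0.40) = 0.15

0.15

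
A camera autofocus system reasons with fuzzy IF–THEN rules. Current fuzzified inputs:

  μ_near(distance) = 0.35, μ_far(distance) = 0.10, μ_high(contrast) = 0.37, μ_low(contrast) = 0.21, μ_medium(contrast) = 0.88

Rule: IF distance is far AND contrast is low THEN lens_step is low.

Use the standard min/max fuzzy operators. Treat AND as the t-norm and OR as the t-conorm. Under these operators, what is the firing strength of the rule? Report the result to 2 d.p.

0.10

firing strength: far=0.10, low=0.21; AND[min(a, b)] → w = 0.10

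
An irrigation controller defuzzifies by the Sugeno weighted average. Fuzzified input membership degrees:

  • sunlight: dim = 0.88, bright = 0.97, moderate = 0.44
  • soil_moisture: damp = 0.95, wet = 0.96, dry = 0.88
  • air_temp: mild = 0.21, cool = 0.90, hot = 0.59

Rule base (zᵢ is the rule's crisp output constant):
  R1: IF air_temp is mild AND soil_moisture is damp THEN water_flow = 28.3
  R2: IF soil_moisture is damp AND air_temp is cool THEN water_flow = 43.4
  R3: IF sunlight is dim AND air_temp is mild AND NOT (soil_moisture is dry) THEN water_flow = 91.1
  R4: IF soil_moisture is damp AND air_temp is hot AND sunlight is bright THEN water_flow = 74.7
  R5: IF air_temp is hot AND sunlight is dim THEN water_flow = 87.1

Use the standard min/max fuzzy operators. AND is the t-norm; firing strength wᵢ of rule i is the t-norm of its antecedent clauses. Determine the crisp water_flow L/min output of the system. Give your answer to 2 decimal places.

62.82

R1 (z=28.3): mild=0.21, damp=0.95; AND[min(a, b)] → w = 0.21
R2 (z=43.4): damp=0.95, cool=0.90; AND[min(a, b)] → w = 0.90
R3 (z=91.1): dim=0.88, mild=0.21, ¬dry=1−0.88=0.12; AND[min(a, b)] → w = 0.12
R4 (z=74.7): damp=0.95, hot=0.59, bright=0.97; AND[min(a, b)] → w = 0.59
R5 (z=87.1): hot=0.59, dim=0.88; AND[min(a, b)] → w = 0.59
Weighted average = (0.21·28.3 + 0.90·43.4 + 0.12·91.1 + 0.59·74.7 + 0.59·87.1) / (0.21 + 0.90 + 0.12 + 0.59 + 0.59)
  = 151.3970 / 2.4100 = 62.82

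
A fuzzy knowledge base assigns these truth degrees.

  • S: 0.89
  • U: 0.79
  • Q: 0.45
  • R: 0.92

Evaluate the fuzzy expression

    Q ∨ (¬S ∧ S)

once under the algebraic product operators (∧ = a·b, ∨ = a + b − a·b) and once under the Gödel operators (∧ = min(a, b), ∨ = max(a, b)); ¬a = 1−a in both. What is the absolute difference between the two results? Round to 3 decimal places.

Under algebraic product:
  ¬S = 1 − 0.8900 = 0.1100
  ¬S ∧ S = a·b on (0.1100, 0.8900) = 0.0979
  Q ∨ (¬S ∧ S) = a + b − a·b on (0.4500, 0.0979) = 0.5038
  → value = 0.5038
Under Gödel:
  ¬S = 1 − 0.89 = 0.11
  ¬S ∧ S = min(a, b) on (0.11, 0.89) = 0.11
  Q ∨ (¬S ∧ S) = max(a, b) on (0.45, 0.11) = 0.45
  → value = 0.4500
|0.5038 − 0.4500| = 0.054

0.054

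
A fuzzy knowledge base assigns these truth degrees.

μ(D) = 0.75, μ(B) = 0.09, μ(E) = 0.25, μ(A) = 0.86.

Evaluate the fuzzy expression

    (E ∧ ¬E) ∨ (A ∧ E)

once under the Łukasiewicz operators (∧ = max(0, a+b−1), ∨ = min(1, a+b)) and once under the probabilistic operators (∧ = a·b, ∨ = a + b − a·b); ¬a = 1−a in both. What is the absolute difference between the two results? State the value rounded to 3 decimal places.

Under Łukasiewicz:
  ¬E = 1 − 0.25 = 0.75
  E ∧ ¬E = max(0, a+b−1) on (0.25, 0.75) = 0.00
  A ∧ E = max(0, a+b−1) on (0.86, 0.25) = 0.11
  (E ∧ ¬E) ∨ (A ∧ E) = min(1, a+b) on (0.00, 0.11) = 0.11
  → value = 0.1100
Under probabilistic:
  ¬E = 1 − 0.2500 = 0.7500
  E ∧ ¬E = a·b on (0.2500, 0.7500) = 0.1875
  A ∧ E = a·b on (0.8600, 0.2500) = 0.2150
  (E ∧ ¬E) ∨ (A ∧ E) = a + b − a·b on (0.1875, 0.2150) = 0.3622
  → value = 0.3622
|0.1100 − 0.3622| = 0.252

0.252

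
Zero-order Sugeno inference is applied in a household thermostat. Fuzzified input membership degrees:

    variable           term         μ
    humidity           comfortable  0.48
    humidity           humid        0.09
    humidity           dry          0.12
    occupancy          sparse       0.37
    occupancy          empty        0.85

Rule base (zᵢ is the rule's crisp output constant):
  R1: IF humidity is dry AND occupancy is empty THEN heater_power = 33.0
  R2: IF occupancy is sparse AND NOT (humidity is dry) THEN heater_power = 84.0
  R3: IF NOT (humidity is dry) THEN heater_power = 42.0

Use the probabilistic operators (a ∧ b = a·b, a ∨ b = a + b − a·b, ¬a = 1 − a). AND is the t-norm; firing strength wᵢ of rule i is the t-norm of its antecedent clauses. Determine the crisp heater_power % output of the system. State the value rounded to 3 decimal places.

51.756

R1 (z=33.0): dry=0.12, empty=0.85; AND[a·b] → w = 0.1020
R2 (z=84.0): sparse=0.37, ¬dry=1−0.12=0.88; AND[a·b] → w = 0.3256
R3 (z=42.0): ¬dry=1−0.12=0.88 → w = 0.8800
Weighted average = (0.1020·33.0 + 0.3256·84.0 + 0.8800·42.0) / (0.1020 + 0.3256 + 0.8800)
  = 67.6764 / 1.3076 = 51.756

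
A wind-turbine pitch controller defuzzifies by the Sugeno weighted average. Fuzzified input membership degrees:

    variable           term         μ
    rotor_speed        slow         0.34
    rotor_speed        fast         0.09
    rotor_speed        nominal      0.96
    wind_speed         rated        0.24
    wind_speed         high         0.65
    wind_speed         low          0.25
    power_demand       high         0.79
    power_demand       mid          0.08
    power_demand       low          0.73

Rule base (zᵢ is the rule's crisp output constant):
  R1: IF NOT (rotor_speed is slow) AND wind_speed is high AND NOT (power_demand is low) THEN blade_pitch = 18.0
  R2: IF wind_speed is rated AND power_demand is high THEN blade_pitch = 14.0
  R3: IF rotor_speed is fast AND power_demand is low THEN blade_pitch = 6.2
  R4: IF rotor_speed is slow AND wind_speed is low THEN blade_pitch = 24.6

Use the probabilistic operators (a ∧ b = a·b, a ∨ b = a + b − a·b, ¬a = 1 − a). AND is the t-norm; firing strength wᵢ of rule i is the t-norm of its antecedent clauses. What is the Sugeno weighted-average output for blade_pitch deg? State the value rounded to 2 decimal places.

15.87

R1 (z=18.0): ¬slow=1−0.34=0.66, high=0.65, ¬low=1−0.73=0.27; AND[a·b] → w = 0.1158
R2 (z=14.0): rated=0.24, high=0.79; AND[a·b] → w = 0.1896
R3 (z=6.2): fast=0.09, low=0.73; AND[a·b] → w = 0.0657
R4 (z=24.6): slow=0.34, low=0.25; AND[a·b] → w = 0.0850
Weighted average = (0.1158·18.0 + 0.1896·14.0 + 0.0657·6.2 + 0.0850·24.6) / (0.1158 + 0.1896 + 0.0657 + 0.0850)
  = 7.2377 / 0.4561 = 15.87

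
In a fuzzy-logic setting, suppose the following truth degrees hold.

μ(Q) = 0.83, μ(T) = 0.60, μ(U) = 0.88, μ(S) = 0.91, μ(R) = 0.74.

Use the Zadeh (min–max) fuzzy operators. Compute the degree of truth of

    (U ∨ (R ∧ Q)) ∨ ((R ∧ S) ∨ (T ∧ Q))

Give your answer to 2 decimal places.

R ∧ Q = min(a, b) on (0.74, 0.83) = 0.74
U ∨ (R ∧ Q) = max(a, b) on (0.88, 0.74) = 0.88
R ∧ S = min(a, b) on (0.74, 0.91) = 0.74
T ∧ Q = min(a, b) on (0.60, 0.83) = 0.60
(R ∧ S) ∨ (T ∧ Q) = max(a, b) on (0.74, 0.60) = 0.74
(U ∨ (R ∧ Q)) ∨ ((R ∧ S) ∨ (T ∧ Q)) = max(a, b) on (0.88, 0.74) = 0.88

0.88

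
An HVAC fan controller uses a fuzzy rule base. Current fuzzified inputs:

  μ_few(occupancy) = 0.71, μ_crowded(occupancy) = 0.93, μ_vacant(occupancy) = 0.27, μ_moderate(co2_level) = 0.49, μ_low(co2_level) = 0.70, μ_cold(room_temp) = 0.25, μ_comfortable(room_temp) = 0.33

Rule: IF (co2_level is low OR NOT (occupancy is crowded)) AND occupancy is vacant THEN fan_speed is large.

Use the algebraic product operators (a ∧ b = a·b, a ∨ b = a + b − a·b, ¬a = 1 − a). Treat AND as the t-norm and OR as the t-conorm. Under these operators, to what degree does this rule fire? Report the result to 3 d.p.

0.195

firing strength: (low=0.70 OR ¬crowded=1−0.93=0.07) = 0.7210; AND[a·b] with vacant=0.27 → w = 0.1947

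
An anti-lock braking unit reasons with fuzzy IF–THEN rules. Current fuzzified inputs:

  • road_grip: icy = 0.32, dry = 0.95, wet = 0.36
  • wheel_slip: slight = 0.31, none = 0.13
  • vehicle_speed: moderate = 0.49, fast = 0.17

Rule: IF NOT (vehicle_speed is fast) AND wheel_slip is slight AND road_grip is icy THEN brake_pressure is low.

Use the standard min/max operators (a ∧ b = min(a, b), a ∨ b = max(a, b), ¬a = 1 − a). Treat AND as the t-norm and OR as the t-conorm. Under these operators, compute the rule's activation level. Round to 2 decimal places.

0.31

firing strength: ¬fast=1−0.17=0.83, slight=0.31, icy=0.32; AND[min(a, b)] → w = 0.31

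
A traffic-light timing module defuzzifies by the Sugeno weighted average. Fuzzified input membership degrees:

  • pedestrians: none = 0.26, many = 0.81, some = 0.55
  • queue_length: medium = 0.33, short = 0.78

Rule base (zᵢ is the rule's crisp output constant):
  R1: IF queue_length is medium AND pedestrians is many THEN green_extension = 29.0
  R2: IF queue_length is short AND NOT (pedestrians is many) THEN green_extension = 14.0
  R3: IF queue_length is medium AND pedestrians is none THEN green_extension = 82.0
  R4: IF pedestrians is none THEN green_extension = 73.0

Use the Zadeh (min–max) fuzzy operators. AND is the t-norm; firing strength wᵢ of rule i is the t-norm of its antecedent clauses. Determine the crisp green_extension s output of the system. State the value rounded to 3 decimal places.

R1 (z=29.0): medium=0.33, many=0.81; AND[min(a, b)] → w = 0.33
R2 (z=14.0): short=0.78, ¬many=1−0.81=0.19; AND[min(a, b)] → w = 0.19
R3 (z=82.0): medium=0.33, none=0.26; AND[min(a, b)] → w = 0.26
R4 (z=73.0): none=0.26 → w = 0.26
Weighted average = (0.33·29.0 + 0.19·14.0 + 0.26·82.0 + 0.26·73.0) / (0.33 + 0.19 + 0.26 + 0.26)
  = 52.5300 / 1.0400 = 50.510

50.510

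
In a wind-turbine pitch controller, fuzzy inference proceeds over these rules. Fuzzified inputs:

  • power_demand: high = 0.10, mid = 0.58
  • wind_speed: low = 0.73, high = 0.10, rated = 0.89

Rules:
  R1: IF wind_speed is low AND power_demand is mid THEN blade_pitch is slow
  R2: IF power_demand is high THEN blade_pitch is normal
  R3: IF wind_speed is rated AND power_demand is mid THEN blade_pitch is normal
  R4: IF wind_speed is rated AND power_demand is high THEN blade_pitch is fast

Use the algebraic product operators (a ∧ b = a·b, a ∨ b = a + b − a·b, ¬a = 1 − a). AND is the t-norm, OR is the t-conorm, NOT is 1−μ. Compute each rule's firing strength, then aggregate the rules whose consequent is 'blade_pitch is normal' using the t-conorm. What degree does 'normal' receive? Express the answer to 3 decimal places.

0.565

R1: low=0.73, mid=0.58; AND[a·b] → w = 0.4234
R2: high=0.10 → w = 0.1000
R3: rated=0.89, mid=0.58; AND[a·b] → w = 0.5162
R4: rated=0.89, high=0.10; AND[a·b] → w = 0.0890
Rules with consequent 'normal': {R2, R3} → strengths 0.1000, 0.5162
Aggregate via t-conorm [a + b − a·b]: 0.5646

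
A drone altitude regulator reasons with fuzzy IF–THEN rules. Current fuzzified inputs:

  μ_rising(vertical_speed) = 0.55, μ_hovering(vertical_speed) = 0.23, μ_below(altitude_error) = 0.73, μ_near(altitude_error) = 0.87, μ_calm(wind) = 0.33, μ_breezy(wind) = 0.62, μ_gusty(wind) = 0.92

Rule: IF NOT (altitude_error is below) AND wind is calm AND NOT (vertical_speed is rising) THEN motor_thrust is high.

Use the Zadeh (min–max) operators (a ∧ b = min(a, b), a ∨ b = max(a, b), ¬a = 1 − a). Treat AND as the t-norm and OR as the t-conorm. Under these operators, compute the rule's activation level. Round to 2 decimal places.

0.27

firing strength: ¬below=1−0.73=0.27, calm=0.33, ¬rising=1−0.55=0.45; AND[min(a, b)] → w = 0.27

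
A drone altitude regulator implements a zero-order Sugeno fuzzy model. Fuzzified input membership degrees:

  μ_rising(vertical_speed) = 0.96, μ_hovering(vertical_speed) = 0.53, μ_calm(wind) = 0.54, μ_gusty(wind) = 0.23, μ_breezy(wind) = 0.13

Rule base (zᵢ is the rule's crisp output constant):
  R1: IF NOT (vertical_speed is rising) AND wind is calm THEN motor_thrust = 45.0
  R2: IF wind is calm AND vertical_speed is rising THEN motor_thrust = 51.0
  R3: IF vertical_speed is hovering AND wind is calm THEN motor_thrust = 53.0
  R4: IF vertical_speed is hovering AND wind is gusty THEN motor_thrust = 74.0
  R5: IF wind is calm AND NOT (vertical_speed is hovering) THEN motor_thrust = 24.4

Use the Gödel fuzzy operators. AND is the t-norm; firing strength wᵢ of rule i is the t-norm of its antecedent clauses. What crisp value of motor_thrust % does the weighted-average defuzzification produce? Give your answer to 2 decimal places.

47.47

R1 (z=45.0): ¬rising=1−0.96=0.04, calm=0.54; AND[min(a, b)] → w = 0.04
R2 (z=51.0): calm=0.54, rising=0.96; AND[min(a, b)] → w = 0.54
R3 (z=53.0): hovering=0.53, calm=0.54; AND[min(a, b)] → w = 0.53
R4 (z=74.0): hovering=0.53, gusty=0.23; AND[min(a, b)] → w = 0.23
R5 (z=24.4): calm=0.54, ¬hovering=1−0.53=0.47; AND[min(a, b)] → w = 0.47
Weighted average = (0.04·45.0 + 0.54·51.0 + 0.53·53.0 + 0.23·74.0 + 0.47·24.4) / (0.04 + 0.54 + 0.53 + 0.23 + 0.47)
  = 85.9180 / 1.8100 = 47.47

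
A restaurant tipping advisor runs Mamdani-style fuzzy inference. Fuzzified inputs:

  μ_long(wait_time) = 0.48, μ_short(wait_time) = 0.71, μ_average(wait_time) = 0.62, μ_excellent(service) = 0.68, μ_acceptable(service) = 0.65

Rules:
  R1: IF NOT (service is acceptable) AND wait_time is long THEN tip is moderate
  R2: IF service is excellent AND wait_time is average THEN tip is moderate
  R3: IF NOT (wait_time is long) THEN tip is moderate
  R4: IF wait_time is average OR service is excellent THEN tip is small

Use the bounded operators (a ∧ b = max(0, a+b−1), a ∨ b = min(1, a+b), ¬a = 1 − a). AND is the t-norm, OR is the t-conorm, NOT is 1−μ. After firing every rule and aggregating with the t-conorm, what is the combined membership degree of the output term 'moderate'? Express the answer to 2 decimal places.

0.82

R1: ¬acceptable=1−0.65=0.35, long=0.48; AND[max(0, a+b−1)] → w = 0.00
R2: excellent=0.68, average=0.62; AND[max(0, a+b−1)] → w = 0.30
R3: ¬long=1−0.48=0.52 → w = 0.52
R4: average=0.62, excellent=0.68; OR[min(1, a+b)] → w = 1.00
Rules with consequent 'moderate': {R1, R2, R3} → strengths 0.00, 0.30, 0.52
Aggregate via t-conorm [min(1, a+b)]: 0.82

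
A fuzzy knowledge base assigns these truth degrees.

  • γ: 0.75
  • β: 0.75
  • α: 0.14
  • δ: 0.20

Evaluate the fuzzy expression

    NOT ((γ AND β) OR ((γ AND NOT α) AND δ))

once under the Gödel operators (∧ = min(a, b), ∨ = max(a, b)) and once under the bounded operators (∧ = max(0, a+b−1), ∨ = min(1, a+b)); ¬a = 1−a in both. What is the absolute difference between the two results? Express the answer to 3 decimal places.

0.250

Under Gödel:
  γ AND β = min(a, b) on (0.75, 0.75) = 0.75
  NOT α = 1 − 0.14 = 0.86
  γ AND NOT α = min(a, b) on (0.75, 0.86) = 0.75
  (γ AND NOT α) AND δ = min(a, b) on (0.75, 0.20) = 0.20
  (γ AND β) OR ((γ AND NOT α) AND δ) = max(a, b) on (0.75, 0.20) = 0.75
  NOT ((γ AND β) OR ((γ AND NOT α) AND δ)) = 1 − 0.75 = 0.25
  → value = 0.2500
Under bounded:
  γ AND β = max(0, a+b−1) on (0.75, 0.75) = 0.50
  NOT α = 1 − 0.14 = 0.86
  γ AND NOT α = max(0, a+b−1) on (0.75, 0.86) = 0.61
  (γ AND NOT α) AND δ = max(0, a+b−1) on (0.61, 0.20) = 0.00
  (γ AND β) OR ((γ AND NOT α) AND δ) = min(1, a+b) on (0.50, 0.00) = 0.50
  NOT ((γ AND β) OR ((γ AND NOT α) AND δ)) = 1 − 0.50 = 0.50
  → value = 0.5000
|0.2500 − 0.5000| = 0.250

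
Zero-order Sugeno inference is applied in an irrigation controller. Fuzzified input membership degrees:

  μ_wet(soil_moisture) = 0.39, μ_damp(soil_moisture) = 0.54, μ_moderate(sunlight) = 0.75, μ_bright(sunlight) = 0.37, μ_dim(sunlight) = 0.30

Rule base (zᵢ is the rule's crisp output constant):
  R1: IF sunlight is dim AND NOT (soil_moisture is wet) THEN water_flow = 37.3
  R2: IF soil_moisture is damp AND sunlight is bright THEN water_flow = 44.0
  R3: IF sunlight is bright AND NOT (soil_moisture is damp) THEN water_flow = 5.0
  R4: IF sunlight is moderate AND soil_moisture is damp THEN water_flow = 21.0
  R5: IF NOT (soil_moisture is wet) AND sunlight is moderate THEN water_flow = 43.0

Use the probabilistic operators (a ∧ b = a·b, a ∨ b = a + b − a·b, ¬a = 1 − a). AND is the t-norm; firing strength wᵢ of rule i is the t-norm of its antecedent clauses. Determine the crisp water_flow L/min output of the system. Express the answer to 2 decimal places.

31.54

R1 (z=37.3): dim=0.30, ¬wet=1−0.39=0.61; AND[a·b] → w = 0.1830
R2 (z=44.0): damp=0.54, bright=0.37; AND[a·b] → w = 0.1998
R3 (z=5.0): bright=0.37, ¬damp=1−0.54=0.46; AND[a·b] → w = 0.1702
R4 (z=21.0): moderate=0.75, damp=0.54; AND[a·b] → w = 0.4050
R5 (z=43.0): ¬wet=1−0.39=0.61, moderate=0.75; AND[a·b] → w = 0.4575
Weighted average = (0.1830·37.3 + 0.1998·44.0 + 0.1702·5.0 + 0.4050·21.0 + 0.4575·43.0) / (0.1830 + 0.1998 + 0.1702 + 0.4050 + 0.4575)
  = 44.6456 / 1.4155 = 31.54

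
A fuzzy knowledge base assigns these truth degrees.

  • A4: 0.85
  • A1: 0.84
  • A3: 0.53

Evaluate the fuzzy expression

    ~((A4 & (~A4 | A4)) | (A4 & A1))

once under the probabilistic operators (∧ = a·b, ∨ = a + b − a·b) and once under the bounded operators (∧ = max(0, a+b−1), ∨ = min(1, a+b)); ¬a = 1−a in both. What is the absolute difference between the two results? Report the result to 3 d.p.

Under probabilistic:
  ~A4 = 1 − 0.8500 = 0.1500
  ~A4 | A4 = a + b − a·b on (0.1500, 0.8500) = 0.8725
  A4 & (~A4 | A4) = a·b on (0.8500, 0.8725) = 0.7416
  A4 & A1 = a·b on (0.8500, 0.8400) = 0.7140
  (A4 & (~A4 | A4)) | (A4 & A1) = a + b − a·b on (0.7416, 0.7140) = 0.9261
  ~((A4 & (~A4 | A4)) | (A4 & A1)) = 1 − 0.9261 = 0.0739
  → value = 0.0739
Under bounded:
  ~A4 = 1 − 0.85 = 0.15
  ~A4 | A4 = min(1, a+b) on (0.15, 0.85) = 1.00
  A4 & (~A4 | A4) = max(0, a+b−1) on (0.85, 1.00) = 0.85
  A4 & A1 = max(0, a+b−1) on (0.85, 0.84) = 0.69
  (A4 & (~A4 | A4)) | (A4 & A1) = min(1, a+b) on (0.85, 0.69) = 1.00
  ~((A4 & (~A4 | A4)) | (A4 & A1)) = 1 − 1.00 = 0.00
  → value = 0.0000
|0.0739 − 0.0000| = 0.074

0.074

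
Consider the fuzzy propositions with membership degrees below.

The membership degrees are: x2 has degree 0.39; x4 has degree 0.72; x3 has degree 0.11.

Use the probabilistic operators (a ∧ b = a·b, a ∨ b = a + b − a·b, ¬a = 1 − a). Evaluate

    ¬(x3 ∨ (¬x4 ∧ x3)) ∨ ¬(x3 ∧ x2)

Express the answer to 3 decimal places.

¬x4 = 1 − 0.7200 = 0.2800
¬x4 ∧ x3 = a·b on (0.2800, 0.1100) = 0.0308
x3 ∨ (¬x4 ∧ x3) = a + b − a·b on (0.1100, 0.0308) = 0.1374
¬(x3 ∨ (¬x4 ∧ x3)) = 1 − 0.1374 = 0.8626
x3 ∧ x2 = a·b on (0.1100, 0.3900) = 0.0429
¬(x3 ∧ x2) = 1 − 0.0429 = 0.9571
¬(x3 ∨ (¬x4 ∧ x3)) ∨ ¬(x3 ∧ x2) = a + b − a·b on (0.8626, 0.9571) = 0.9941

0.994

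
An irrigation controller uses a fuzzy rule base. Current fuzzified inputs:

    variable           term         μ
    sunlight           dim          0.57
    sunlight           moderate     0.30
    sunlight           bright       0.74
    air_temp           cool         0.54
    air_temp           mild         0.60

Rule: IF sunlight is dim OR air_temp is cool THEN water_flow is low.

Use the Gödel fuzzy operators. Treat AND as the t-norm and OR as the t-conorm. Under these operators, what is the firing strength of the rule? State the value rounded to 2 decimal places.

0.57

firing strength: dim=0.57, cool=0.54; OR[max(a, b)] → w = 0.57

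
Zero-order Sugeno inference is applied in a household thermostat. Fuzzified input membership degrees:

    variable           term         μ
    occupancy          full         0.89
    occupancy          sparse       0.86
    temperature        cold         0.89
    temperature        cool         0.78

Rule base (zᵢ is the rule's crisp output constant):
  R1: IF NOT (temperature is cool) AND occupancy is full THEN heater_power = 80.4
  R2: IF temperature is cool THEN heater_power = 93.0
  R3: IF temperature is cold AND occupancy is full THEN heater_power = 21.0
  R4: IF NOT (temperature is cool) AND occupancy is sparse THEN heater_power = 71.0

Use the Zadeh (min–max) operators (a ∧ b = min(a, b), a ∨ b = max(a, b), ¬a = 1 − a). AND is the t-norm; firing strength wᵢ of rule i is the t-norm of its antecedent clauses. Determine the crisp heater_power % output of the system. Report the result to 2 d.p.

R1 (z=80.4): ¬cool=1−0.78=0.22, full=0.89; AND[min(a, b)] → w = 0.22
R2 (z=93.0): cool=0.78 → w = 0.78
R3 (z=21.0): cold=0.89, full=0.89; AND[min(a, b)] → w = 0.89
R4 (z=71.0): ¬cool=1−0.78=0.22, sparse=0.86; AND[min(a, b)] → w = 0.22
Weighted average = (0.22·80.4 + 0.78·93.0 + 0.89·21.0 + 0.22·71.0) / (0.22 + 0.78 + 0.89 + 0.22)
  = 124.5380 / 2.1100 = 59.02

59.02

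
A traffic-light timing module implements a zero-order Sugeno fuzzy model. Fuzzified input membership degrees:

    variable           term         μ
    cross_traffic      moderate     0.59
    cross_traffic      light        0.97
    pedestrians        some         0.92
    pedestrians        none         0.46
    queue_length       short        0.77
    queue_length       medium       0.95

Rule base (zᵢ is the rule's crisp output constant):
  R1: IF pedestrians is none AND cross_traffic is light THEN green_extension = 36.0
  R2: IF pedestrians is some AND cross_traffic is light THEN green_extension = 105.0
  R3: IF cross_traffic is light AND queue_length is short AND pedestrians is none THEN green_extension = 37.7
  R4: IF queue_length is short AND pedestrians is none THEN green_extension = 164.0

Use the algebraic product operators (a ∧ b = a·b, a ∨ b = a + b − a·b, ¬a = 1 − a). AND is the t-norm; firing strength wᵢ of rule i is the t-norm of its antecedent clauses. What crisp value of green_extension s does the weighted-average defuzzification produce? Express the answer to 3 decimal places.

88.789

R1 (z=36.0): none=0.46, light=0.97; AND[a·b] → w = 0.4462
R2 (z=105.0): some=0.92, light=0.97; AND[a·b] → w = 0.8924
R3 (z=37.7): light=0.97, short=0.77, none=0.46; AND[a·b] → w = 0.3436
R4 (z=164.0): short=0.77, none=0.46; AND[a·b] → w = 0.3542
Weighted average = (0.4462·36.0 + 0.8924·105.0 + 0.3436·37.7 + 0.3542·164.0) / (0.4462 + 0.8924 + 0.3436 + 0.3542)
  = 180.8067 / 2.0364 = 88.789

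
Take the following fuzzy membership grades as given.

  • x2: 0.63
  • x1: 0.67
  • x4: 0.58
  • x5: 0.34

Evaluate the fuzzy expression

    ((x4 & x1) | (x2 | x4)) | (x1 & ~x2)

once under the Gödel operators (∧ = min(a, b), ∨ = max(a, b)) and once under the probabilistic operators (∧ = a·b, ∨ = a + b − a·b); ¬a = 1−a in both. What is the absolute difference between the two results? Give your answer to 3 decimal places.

0.299

Under Gödel:
  x4 & x1 = min(a, b) on (0.58, 0.67) = 0.58
  x2 | x4 = max(a, b) on (0.63, 0.58) = 0.63
  (x4 & x1) | (x2 | x4) = max(a, b) on (0.58, 0.63) = 0.63
  ~x2 = 1 − 0.63 = 0.37
  x1 & ~x2 = min(a, b) on (0.67, 0.37) = 0.37
  ((x4 & x1) | (x2 | x4)) | (x1 & ~x2) = max(a, b) on (0.63, 0.37) = 0.63
  → value = 0.6300
Under probabilistic:
  x4 & x1 = a·b on (0.5800, 0.6700) = 0.3886
  x2 | x4 = a + b − a·b on (0.6300, 0.5800) = 0.8446
  (x4 & x1) | (x2 | x4) = a + b − a·b on (0.3886, 0.8446) = 0.9050
  ~x2 = 1 − 0.6300 = 0.3700
  x1 & ~x2 = a·b on (0.6700, 0.3700) = 0.2479
  ((x4 & x1) | (x2 | x4)) | (x1 & ~x2) = a + b − a·b on (0.9050, 0.2479) = 0.9285
  → value = 0.9285
|0.6300 − 0.9285| = 0.299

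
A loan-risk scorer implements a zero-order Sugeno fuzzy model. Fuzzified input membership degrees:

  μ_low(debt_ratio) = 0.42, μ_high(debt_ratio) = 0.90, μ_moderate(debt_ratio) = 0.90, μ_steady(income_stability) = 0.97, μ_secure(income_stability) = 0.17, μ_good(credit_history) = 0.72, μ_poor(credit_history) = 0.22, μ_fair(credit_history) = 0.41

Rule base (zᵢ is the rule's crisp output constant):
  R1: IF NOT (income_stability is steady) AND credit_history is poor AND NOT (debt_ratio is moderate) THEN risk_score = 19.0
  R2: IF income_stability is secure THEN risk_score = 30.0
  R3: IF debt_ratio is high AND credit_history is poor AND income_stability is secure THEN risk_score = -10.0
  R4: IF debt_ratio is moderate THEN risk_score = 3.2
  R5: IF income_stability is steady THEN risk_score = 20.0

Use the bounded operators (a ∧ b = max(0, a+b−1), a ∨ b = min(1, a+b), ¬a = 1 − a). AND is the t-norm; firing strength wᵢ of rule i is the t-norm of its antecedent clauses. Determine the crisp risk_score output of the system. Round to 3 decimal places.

R1 (z=19.0): ¬steady=1−0.97=0.03, poor=0.22, ¬moderate=1−0.90=0.10; AND[max(0, a+b−1)] → w = 0.00
R2 (z=30.0): secure=0.17 → w = 0.17
R3 (z=-10.0): high=0.90, poor=0.22, secure=0.17; AND[max(0, a+b−1)] → w = 0.00
R4 (z=3.2): moderate=0.90 → w = 0.90
R5 (z=20.0): steady=0.97 → w = 0.97
Weighted average = (0.00·19.0 + 0.17·30.0 + 0.00·-10.0 + 0.90·3.2 + 0.97·20.0) / (0.00 + 0.17 + 0.00 + 0.90 + 0.97)
  = 27.3800 / 2.0400 = 13.422

13.422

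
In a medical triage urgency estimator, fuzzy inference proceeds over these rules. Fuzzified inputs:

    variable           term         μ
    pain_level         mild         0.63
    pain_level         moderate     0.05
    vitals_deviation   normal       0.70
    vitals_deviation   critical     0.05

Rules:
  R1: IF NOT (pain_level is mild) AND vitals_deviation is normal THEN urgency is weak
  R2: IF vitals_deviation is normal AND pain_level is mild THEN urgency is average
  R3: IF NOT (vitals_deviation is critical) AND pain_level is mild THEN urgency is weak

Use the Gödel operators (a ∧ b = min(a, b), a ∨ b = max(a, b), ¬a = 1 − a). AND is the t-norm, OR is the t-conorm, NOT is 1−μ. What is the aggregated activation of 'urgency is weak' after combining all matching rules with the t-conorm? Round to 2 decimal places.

0.63

R1: ¬mild=1−0.63=0.37, normal=0.70; AND[min(a, b)] → w = 0.37
R2: normal=0.70, mild=0.63; AND[min(a, b)] → w = 0.63
R3: ¬critical=1−0.05=0.95, mild=0.63; AND[min(a, b)] → w = 0.63
Rules with consequent 'weak': {R1, R3} → strengths 0.37, 0.63
Aggregate via t-conorm [max(a, b)]: 0.63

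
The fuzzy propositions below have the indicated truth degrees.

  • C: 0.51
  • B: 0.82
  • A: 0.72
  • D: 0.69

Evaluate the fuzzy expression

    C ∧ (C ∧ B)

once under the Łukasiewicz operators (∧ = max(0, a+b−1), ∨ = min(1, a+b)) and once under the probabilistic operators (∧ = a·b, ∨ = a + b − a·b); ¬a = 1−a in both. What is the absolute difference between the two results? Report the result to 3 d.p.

Under Łukasiewicz:
  C ∧ B = max(0, a+b−1) on (0.51, 0.82) = 0.33
  C ∧ (C ∧ B) = max(0, a+b−1) on (0.51, 0.33) = 0.00
  → value = 0.0000
Under probabilistic:
  C ∧ B = a·b on (0.5100, 0.8200) = 0.4182
  C ∧ (C ∧ B) = a·b on (0.5100, 0.4182) = 0.2133
  → value = 0.2133
|0.0000 − 0.2133| = 0.213

0.213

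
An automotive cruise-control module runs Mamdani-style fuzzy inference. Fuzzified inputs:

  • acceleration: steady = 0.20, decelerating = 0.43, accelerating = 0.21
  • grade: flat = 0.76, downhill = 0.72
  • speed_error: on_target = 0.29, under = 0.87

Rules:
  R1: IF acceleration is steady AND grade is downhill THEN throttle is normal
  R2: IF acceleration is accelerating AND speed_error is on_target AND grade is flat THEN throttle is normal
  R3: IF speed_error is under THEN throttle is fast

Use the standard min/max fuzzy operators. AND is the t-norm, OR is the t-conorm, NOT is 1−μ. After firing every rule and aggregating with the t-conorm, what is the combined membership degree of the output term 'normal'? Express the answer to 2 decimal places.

0.21

R1: steady=0.20, downhill=0.72; AND[min(a, b)] → w = 0.20
R2: accelerating=0.21, on_target=0.29, flat=0.76; AND[min(a, b)] → w = 0.21
R3: under=0.87 → w = 0.87
Rules with consequent 'normal': {R1, R2} → strengths 0.20, 0.21
Aggregate via t-conorm [max(a, b)]: 0.21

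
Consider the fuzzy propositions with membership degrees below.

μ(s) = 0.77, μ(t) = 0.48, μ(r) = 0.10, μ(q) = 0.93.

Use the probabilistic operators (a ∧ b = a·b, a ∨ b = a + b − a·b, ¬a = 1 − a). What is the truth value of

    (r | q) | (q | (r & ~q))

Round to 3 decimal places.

r | q = a + b − a·b on (0.1000, 0.9300) = 0.9370
~q = 1 − 0.9300 = 0.0700
r & ~q = a·b on (0.1000, 0.0700) = 0.0070
q | (r & ~q) = a + b − a·b on (0.9300, 0.0070) = 0.9305
(r | q) | (q | (r & ~q)) = a + b − a·b on (0.9370, 0.9305) = 0.9956

0.996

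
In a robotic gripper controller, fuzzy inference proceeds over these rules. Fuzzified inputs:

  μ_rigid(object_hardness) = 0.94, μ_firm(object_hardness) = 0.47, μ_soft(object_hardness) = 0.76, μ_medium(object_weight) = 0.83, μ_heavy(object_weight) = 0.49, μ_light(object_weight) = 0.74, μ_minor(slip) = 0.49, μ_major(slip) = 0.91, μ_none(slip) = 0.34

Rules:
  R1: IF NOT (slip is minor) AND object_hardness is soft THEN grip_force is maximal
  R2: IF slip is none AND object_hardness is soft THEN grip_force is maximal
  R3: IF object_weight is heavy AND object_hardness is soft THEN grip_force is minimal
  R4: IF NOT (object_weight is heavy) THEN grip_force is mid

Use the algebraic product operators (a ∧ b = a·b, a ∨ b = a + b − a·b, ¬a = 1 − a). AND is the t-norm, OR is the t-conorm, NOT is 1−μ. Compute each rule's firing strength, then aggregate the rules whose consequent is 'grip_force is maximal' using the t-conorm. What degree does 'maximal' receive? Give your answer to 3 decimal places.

R1: ¬minor=1−0.49=0.51, soft=0.76; AND[a·b] → w = 0.3876
R2: none=0.34, soft=0.76; AND[a·b] → w = 0.2584
R3: heavy=0.49, soft=0.76; AND[a·b] → w = 0.3724
R4: ¬heavy=1−0.49=0.51 → w = 0.5100
Rules with consequent 'maximal': {R1, R2} → strengths 0.3876, 0.2584
Aggregate via t-conorm [a + b − a·b]: 0.5458

0.546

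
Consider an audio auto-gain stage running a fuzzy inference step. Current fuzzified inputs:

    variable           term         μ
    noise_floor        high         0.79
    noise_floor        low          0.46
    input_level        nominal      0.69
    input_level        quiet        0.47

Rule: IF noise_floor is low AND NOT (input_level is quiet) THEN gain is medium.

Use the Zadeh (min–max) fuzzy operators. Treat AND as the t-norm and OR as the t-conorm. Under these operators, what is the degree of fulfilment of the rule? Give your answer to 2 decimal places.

firing strength: low=0.46, ¬quiet=1−0.47=0.53; AND[min(a, b)] → w = 0.46

0.46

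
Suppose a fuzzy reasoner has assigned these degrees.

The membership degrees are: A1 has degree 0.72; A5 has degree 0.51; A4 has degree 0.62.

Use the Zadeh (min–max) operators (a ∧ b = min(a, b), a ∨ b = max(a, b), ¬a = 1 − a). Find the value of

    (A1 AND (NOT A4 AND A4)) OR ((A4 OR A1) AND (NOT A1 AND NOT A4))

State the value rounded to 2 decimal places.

NOT A4 = 1 − 0.62 = 0.38
NOT A4 AND A4 = min(a, b) on (0.38, 0.62) = 0.38
A1 AND (NOT A4 AND A4) = min(a, b) on (0.72, 0.38) = 0.38
A4 OR A1 = max(a, b) on (0.62, 0.72) = 0.72
NOT A1 = 1 − 0.72 = 0.28
NOT A4 = 1 − 0.62 = 0.38
NOT A1 AND NOT A4 = min(a, b) on (0.28, 0.38) = 0.28
(A4 OR A1) AND (NOT A1 AND NOT A4) = min(a, b) on (0.72, 0.28) = 0.28
(A1 AND (NOT A4 AND A4)) OR ((A4 OR A1) AND (NOT A1 AND NOT A4)) = max(a, b) on (0.38, 0.28) = 0.38

0.38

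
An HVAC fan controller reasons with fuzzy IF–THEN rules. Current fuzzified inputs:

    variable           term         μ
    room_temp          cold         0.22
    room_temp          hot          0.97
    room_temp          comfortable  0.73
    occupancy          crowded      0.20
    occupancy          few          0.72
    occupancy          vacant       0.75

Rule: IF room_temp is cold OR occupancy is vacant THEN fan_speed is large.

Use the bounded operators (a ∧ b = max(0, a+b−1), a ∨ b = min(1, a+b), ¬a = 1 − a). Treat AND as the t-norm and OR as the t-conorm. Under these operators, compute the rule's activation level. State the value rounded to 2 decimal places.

0.97

firing strength: cold=0.22, vacant=0.75; OR[min(1, a+b)] → w = 0.97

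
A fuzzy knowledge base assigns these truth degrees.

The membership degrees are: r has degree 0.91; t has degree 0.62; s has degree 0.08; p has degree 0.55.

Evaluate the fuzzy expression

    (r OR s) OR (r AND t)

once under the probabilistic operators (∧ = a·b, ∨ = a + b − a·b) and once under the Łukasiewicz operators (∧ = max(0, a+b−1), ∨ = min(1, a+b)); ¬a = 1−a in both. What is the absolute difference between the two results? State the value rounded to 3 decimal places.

Under probabilistic:
  r OR s = a + b − a·b on (0.9100, 0.0800) = 0.9172
  r AND t = a·b on (0.9100, 0.6200) = 0.5642
  (r OR s) OR (r AND t) = a + b − a·b on (0.9172, 0.5642) = 0.9639
  → value = 0.9639
Under Łukasiewicz:
  r OR s = min(1, a+b) on (0.91, 0.08) = 0.99
  r AND t = max(0, a+b−1) on (0.91, 0.62) = 0.53
  (r OR s) OR (r AND t) = min(1, a+b) on (0.99, 0.53) = 1.00
  → value = 1.0000
|0.9639 − 1.0000| = 0.036

0.036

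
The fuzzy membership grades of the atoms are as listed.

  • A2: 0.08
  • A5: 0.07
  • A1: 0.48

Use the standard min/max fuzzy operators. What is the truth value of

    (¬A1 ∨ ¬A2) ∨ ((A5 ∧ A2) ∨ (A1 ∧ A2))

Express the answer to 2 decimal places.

¬A1 = 1 − 0.48 = 0.52
¬A2 = 1 − 0.08 = 0.92
¬A1 ∨ ¬A2 = max(a, b) on (0.52, 0.92) = 0.92
A5 ∧ A2 = min(a, b) on (0.07, 0.08) = 0.07
A1 ∧ A2 = min(a, b) on (0.48, 0.08) = 0.08
(A5 ∧ A2) ∨ (A1 ∧ A2) = max(a, b) on (0.07, 0.08) = 0.08
(¬A1 ∨ ¬A2) ∨ ((A5 ∧ A2) ∨ (A1 ∧ A2)) = max(a, b) on (0.92, 0.08) = 0.92

0.92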